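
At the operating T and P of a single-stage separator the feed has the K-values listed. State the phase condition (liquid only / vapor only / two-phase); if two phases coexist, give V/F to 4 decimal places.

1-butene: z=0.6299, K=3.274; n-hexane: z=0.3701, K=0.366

two-phase, V/F = 0.8308

ΣzᵢKᵢ = 2.1977; Σzᵢ/Kᵢ = 1.2036.
Both exceed 1, so a two-phase solution exists.
Rachford–Rice: g(ψ) = Σ zᵢ(Kᵢ−1)/(1+ψ(Kᵢ−1)) = 0.
Binary case is linear: z₁(K₁−1)(1+ψ(K₂−1)) + z₂(K₂−1)(1+ψ(K₁−1)) = 0
⇒ ψ = [z₁(K₁−1)+z₂(K₂−1)] / [−(K₁−1)(K₂−1)] = 1.19775/1.44172 = 0.8308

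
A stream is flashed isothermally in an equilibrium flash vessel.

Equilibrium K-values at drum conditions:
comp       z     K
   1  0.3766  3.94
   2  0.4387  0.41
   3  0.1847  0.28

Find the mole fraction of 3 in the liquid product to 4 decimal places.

x_3 = 0.2556

Iterate (Newton) starting at β = 0.5:
  β = 0.5000: g = -0.12667, g' = -1.0746 → β = 0.3821
  β = 0.3821: g = 0.00379, g' = -1.1587 → β = 0.3854
Converged at β = 0.3854.
Compositions from xᵢ = zᵢ/(1+β(Kᵢ−1)), yᵢ = Kᵢxᵢ:
  1: x = 0.1766, y = 0.6956
  2: x = 0.5678, y = 0.2328
  3: x = 0.2556, y = 0.0716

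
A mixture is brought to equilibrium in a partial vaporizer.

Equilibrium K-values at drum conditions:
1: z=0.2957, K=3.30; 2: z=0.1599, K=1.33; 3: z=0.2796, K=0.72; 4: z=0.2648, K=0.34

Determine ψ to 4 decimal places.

ψ = 0.5153

Material balance + equilibrium reduce to Σ zᵢ(Kᵢ−1)/(1+ψ(Kᵢ−1)) = 0.
Feasibility: ΣzᵢKᵢ = 1.4798, Σzᵢ/Kᵢ = 1.3770 — both > 1, two phases present.
Newton iteration, ψ⁰ = 0.5:
  ψ = 0.5000: g = 0.00974, g' = -0.6378 → ψ = 0.5153
Converged at ψ = 0.5153.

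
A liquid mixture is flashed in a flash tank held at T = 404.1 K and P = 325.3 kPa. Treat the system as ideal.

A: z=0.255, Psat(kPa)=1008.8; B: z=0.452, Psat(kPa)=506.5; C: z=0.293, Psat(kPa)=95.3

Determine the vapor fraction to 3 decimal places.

Raoult's law: Kᵢ = Pᵢˢᵃᵗ/P = Pᵢˢᵃᵗ/325.3.
  K_A = 1008.8/325.3 = 3.10114, K_B = 506.5/325.3 = 1.55702, K_C = 95.3/325.3 = 0.29296
Newton–Raphson from ψ = 0.54:
  ψ = 0.540: g = 0.1094, g' = -0.713 → ψ = 0.693
  ψ = 0.693: g = -0.0068, g' = -0.823 → ψ = 0.685
Converged at ψ = 0.685.

ψ = 0.685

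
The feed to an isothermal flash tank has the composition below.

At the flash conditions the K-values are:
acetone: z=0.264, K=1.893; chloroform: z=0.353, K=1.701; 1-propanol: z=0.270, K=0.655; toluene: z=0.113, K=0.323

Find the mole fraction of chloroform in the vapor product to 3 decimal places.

Newton iteration, ψ⁰ = 0.5:
  ψ = 0.500: g = 0.1180, g' = -0.361 → ψ = 0.827
  ψ = 0.827: g = -0.0118, g' = -0.469 → ψ = 0.802
  ψ = 0.802: g = -0.0002, g' = -0.452 → ψ = 0.801
Converged at ψ = 0.801.
Compositions from xᵢ = zᵢ/(1+ψ(Kᵢ−1)), yᵢ = Kᵢxᵢ:
  acetone: x = 0.154, y = 0.291
  chloroform: x = 0.226, y = 0.385
  1-propanol: x = 0.373, y = 0.244
  toluene: x = 0.247, y = 0.080

y_chloroform = 0.385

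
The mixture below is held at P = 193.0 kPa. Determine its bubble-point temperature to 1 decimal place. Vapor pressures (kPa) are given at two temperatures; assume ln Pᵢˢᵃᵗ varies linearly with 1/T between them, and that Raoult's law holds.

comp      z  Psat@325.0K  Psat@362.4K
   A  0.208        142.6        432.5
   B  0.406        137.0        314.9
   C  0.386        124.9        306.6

T = 339.0 K

Bubble-point temperature: ΣzᵢPᵢˢᵃᵗ(T) = P. Interpolate ln Pᵢˢᵃᵗ = aᵢ + bᵢ/T.
  T = 325.0 K: ΣzᵢPᵢˢᵃᵗ = 133.49 kPa
  T = 362.4 K: ΣzᵢPᵢˢᵃᵗ = 336.16 kPa
  T = 343.7 K: ΣzᵢPᵢˢᵃᵗ = 216.90 kPa
  T = 334.4 K: ΣzᵢPᵢˢᵃᵗ = 171.47 kPa
  T = 339.0 K: ΣzᵢPᵢˢᵃᵗ = 192.90 kPa
  T = 341.4 K: ΣzᵢPᵢˢᵃᵗ = 204.88 kPa
Interpolating between 339.0 K and 341.4 K gives T ≈ 339.0 K.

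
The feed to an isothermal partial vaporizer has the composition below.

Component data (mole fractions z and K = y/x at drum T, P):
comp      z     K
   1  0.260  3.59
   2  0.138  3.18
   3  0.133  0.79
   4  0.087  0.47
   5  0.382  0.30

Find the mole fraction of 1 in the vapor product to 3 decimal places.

y_1 = 0.441

Iterate (Newton) starting at V/F = 0.5:
  V/F = 0.500: g = -0.0680, g' = -0.977 → V/F = 0.430
  V/F = 0.430: g = 0.0005, g' = -0.996 → V/F = 0.431
Converged at V/F = 0.431.
Compositions from xᵢ = zᵢ/(1+V/F(Kᵢ−1)), yᵢ = Kᵢxᵢ:
  1: x = 0.123, y = 0.441
  2: x = 0.071, y = 0.226
  3: x = 0.146, y = 0.116
  4: x = 0.113, y = 0.053
  5: x = 0.547, y = 0.164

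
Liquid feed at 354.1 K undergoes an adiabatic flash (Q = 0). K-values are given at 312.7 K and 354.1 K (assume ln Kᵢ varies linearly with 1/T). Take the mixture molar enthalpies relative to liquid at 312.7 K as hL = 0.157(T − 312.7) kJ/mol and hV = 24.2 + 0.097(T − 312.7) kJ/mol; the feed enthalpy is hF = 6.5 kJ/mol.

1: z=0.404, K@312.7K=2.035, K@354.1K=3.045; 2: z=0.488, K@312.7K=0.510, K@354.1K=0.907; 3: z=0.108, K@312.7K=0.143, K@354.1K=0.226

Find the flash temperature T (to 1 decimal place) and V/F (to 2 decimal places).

Adiabatic flash: solve Rachford–Rice at each trial T, then check hF = ψ·hV(T) + (1−ψ)·hL(T).
  T = 312.7 K: K = (2.035, 0.510, 0.143), RR gives ψ = 0.146, H_out = 3.529 kJ/mol
  T = 354.1 K: K = (3.045, 0.907, 0.226), RR gives ψ = 0.860, H_out = 25.180 kJ/mol
  T = 333.4 K: K = (2.521, 0.692, 0.182), RR gives ψ = 0.539, H_out = 15.615 kJ/mol
  T = 323.0 K: K = (2.271, 0.597, 0.162), RR gives ψ = 0.347, H_out = 9.799 kJ/mol
  T = 317.9 K: K = (2.153, 0.553, 0.152), RR gives ψ = 0.250, H_out = 6.777 kJ/mol
  T = 315.3 K: K = (2.094, 0.531, 0.148), RR gives ψ = 0.198, H_out = 5.179 kJ/mol
  T = 316.6 K: K = (2.123, 0.542, 0.150), RR gives ψ = 0.224, H_out = 5.984 kJ/mol
Linear interpolation between T = 316.6 (H_out = 5.984) and T = 317.9 (H_out = 6.777) on hF = 6.5 gives T ≈ 317.4 K, at which ψ = 0.24.

T = 317.4 K, V/F = 0.24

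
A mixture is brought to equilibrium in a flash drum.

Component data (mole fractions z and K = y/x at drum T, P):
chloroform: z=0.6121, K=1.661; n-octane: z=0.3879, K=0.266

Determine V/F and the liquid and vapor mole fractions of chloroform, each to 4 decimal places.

V/F = 0.2471, x_chloroform = 0.5262, y_chloroform = 0.8740

Material balance + equilibrium reduce to Σ zᵢ(Kᵢ−1)/(1+V/F(Kᵢ−1)) = 0.
g(0) = ΣzᵢKᵢ − 1 = 0.1199 and g(1) = 1 − Σzᵢ/Kᵢ = -0.8268, so a root lies in (0, 1).
Binary case is linear: z₁(K₁−1)(1+V/F(K₂−1)) + z₂(K₂−1)(1+V/F(K₁−1)) = 0
⇒ V/F = [z₁(K₁−1)+z₂(K₂−1)] / [−(K₁−1)(K₂−1)] = 0.11988/0.48517 = 0.2471
Compositions from xᵢ = zᵢ/(1+V/F(Kᵢ−1)), yᵢ = Kᵢxᵢ:
  chloroform: x = 0.5262, y = 0.8740
  n-octane: x = 0.4738, y = 0.1260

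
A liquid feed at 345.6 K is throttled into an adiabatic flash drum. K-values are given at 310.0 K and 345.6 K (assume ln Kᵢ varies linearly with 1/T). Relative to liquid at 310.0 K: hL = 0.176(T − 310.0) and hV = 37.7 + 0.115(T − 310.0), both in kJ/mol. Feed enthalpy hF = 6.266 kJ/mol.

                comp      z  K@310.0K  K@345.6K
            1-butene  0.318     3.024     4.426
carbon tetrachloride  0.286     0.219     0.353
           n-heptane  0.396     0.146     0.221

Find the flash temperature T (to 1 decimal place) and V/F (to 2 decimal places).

Adiabatic flash: solve Rachford–Rice at each trial T, then check hF = ψ·hV(T) + (1−ψ)·hL(T).
  T = 310.0 K: K = (3.024, 0.219, 0.146), RR gives ψ = 0.049, H_out = 1.856 kJ/mol
  T = 345.6 K: K = (4.426, 0.353, 0.221), RR gives ψ = 0.240, H_out = 14.779 kJ/mol
  T = 327.8 K: K = (3.696, 0.282, 0.182), RR gives ψ = 0.156, H_out = 8.860 kJ/mol
  T = 318.9 K: K = (3.353, 0.249, 0.163), RR gives ψ = 0.107, H_out = 5.550 kJ/mol
  T = 323.4 K: K = (3.525, 0.265, 0.172), RR gives ψ = 0.133, H_out = 7.263 kJ/mol
  T = 321.1 K: K = (3.436, 0.257, 0.168), RR gives ψ = 0.120, H_out = 6.398 kJ/mol
Linear interpolation between T = 318.9 (H_out = 5.550) and T = 321.1 (H_out = 6.398) on hF = 6.266 gives T ≈ 320.8 K, at which ψ = 0.12.

T = 320.8 K, V/F = 0.12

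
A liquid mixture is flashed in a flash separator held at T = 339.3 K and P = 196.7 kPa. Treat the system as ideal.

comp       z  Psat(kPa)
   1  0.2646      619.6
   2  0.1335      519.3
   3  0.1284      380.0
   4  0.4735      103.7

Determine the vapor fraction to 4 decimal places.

Raoult's law: Kᵢ = Pᵢˢᵃᵗ/P = Pᵢˢᵃᵗ/196.7.
  K_1 = 619.6/196.7 = 3.149975, K_2 = 519.3/196.7 = 2.640061, K_3 = 380.0/196.7 = 1.931876, K_4 = 103.7/196.7 = 0.527199
Iterate (Newton) starting at ψ = 0.37:
  ψ = 0.3700: g = 0.27074, g' = -0.7356 → ψ = 0.7380
  ψ = 0.7380: g = 0.04601, g' = -0.5451 → ψ = 0.8224
  ψ = 0.8224: g = 0.00015, g' = -0.5438 → ψ = 0.8227
Converged at ψ = 0.8227.

ψ = 0.8227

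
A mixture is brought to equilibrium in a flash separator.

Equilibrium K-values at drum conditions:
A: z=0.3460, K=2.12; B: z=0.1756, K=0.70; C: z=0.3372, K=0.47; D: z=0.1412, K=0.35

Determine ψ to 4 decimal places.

Material balance + equilibrium reduce to Σ zᵢ(Kᵢ−1)/(1+ψ(Kᵢ−1)) = 0.
Check two-phase: ΣzᵢKᵢ = 1.0643 > 1 and Σzᵢ/Kᵢ = 1.5349 > 1, so g(0) = 0.0643 > 0 and g(1) = -0.5349 < 0.
Newton–Raphson from ψ = 0.66:
  ψ = 0.6600: g = -0.27847, g' = -0.5751 → ψ = 0.1758
  ψ = 0.1758: g = -0.03253, g' = -0.5118 → ψ = 0.1122
  ψ = 0.1122: g = 0.00072, g' = -0.5359 → ψ = 0.1136
Converged at ψ = 0.1136.

ψ = 0.1136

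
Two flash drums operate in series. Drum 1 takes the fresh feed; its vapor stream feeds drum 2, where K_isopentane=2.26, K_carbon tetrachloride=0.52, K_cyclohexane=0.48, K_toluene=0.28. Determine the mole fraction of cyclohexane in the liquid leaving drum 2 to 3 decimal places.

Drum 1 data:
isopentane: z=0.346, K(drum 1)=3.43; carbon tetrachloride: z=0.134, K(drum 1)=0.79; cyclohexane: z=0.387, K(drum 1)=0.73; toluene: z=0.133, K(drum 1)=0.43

x_cyclohexane (drum 2) = 0.421

Drum 1:
Newton–Raphson from ψ₁ = 0.54:
  ψ₁ = 0.540: g = 0.1000, g' = -0.519 → ψ₁ = 0.733
  ψ₁ = 0.733: g = 0.0086, g' = -0.444 → ψ₁ = 0.752
Converged at ψ₁ = 0.752.
Drum-1 compositions:
  isopentane: x = 0.122, y = 0.420
  carbon tetrachloride: x = 0.159, y = 0.126
  cyclohexane: x = 0.486, y = 0.355
  toluene: x = 0.233, y = 0.100
Drum-2 feed = drum-1 vapor: z₂ = (0.4196, 0.1257, 0.3545, 0.1001).
Drum 2:
Material balance + equilibrium reduce to Σ zᵢ(Kᵢ−1)/(1+ψ₂(Kᵢ−1)) = 0.
Check two-phase: ΣzᵢKᵢ = 1.212 > 1 and Σzᵢ/Kᵢ = 1.524 > 1, so g(0) = 0.212 > 0 and g(1) = -0.524 < 0.
Newton iteration, ψ₂⁰ = 0.47:
  ψ₂ = 0.470: g = -0.0988, g' = -0.598 → ψ₂ = 0.305
Converged at ψ₂ = 0.305.
  isopentane: x = 0.303, y = 0.685
  carbon tetrachloride: x = 0.147, y = 0.077
  cyclohexane: x = 0.421, y = 0.202
  toluene: x = 0.128, y = 0.036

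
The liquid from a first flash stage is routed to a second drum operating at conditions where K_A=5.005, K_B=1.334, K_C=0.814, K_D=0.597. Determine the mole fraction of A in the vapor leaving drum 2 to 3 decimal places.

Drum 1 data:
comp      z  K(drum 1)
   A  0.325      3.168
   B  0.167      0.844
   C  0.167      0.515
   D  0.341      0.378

y_A (drum 2) = 0.278

Drum 1:
Rachford–Rice: g(ψ₁) = Σ zᵢ(Kᵢ−1)/(1+ψ₁(Kᵢ−1)) = 0.
Check two-phase: ΣzᵢKᵢ = 1.385 > 1 and Σzᵢ/Kᵢ = 1.527 > 1, so g(0) = 0.385 > 0 and g(1) = -0.527 < 0.
Iterate (Newton) starting at ψ₁ = 0.5:
  ψ₁ = 0.500: g = -0.1049, g' = -0.703 → ψ₁ = 0.351
  ψ₁ = 0.351: g = 0.0038, g' = -0.770 → ψ₁ = 0.356
Converged at ψ₁ = 0.356.
Drum-1 compositions:
  A: x = 0.183, y = 0.581
  B: x = 0.177, y = 0.149
  C: x = 0.202, y = 0.104
  D: x = 0.438, y = 0.166
Drum-2 feed = drum-1 liquid: z₂ = (0.1835, 0.1768, 0.2018, 0.4379).
Drum 2:
Newton–Raphson from ψ₂ = 0.46:
  ψ₂ = 0.460: g = 0.0521, g' = -0.495 → ψ₂ = 0.565
  ψ₂ = 0.565: g = 0.0044, g' = -0.418 → ψ₂ = 0.576
Converged at ψ₂ = 0.576.
  A: x = 0.056, y = 0.278
  B: x = 0.148, y = 0.198
  C: x = 0.226, y = 0.184
  D: x = 0.570, y = 0.340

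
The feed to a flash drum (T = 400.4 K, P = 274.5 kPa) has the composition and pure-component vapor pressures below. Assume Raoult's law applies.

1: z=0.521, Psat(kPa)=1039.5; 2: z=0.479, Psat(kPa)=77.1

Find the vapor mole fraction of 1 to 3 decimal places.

Raoult's law: Kᵢ = Pᵢˢᵃᵗ/P = Pᵢˢᵃᵗ/274.5.
  K_1 = 1039.5/274.5 = 3.78689, K_2 = 77.1/274.5 = 0.28087
Material balance + equilibrium reduce to Σ zᵢ(Kᵢ−1)/(1+V/F(Kᵢ−1)) = 0.
g(0) = ΣzᵢKᵢ − 1 = 1.108 and g(1) = 1 − Σzᵢ/Kᵢ = -0.843, so a root lies in (0, 1).
Binary case is linear: z₁(K₁−1)(1+V/F(K₂−1)) + z₂(K₂−1)(1+V/F(K₁−1)) = 0
⇒ V/F = [z₁(K₁−1)+z₂(K₂−1)] / [−(K₁−1)(K₂−1)] = 1.1075/2.0041 = 0.553
Compositions from xᵢ = zᵢ/(1+V/F(Kᵢ−1)), yᵢ = Kᵢxᵢ:
  1: x = 0.205, y = 0.777
  2: x = 0.795, y = 0.223

y_1 = 0.777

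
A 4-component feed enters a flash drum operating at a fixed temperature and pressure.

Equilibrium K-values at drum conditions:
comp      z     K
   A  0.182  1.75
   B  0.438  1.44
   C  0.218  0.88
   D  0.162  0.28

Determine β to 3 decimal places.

β = 0.635

Let β = V/F and solve Σ zᵢ(Kᵢ−1)/(1+β(Kᵢ−1)) = 0.
g(0) = ΣzᵢKᵢ − 1 = 0.186 and g(1) = 1 − Σzᵢ/Kᵢ = -0.234, so a root lies in (0, 1).
Newton iteration, β⁰ = 0.53:
  β = 0.530: g = 0.0374, g' = -0.331 → β = 0.643
  β = 0.643: g = -0.0032, g' = -0.393 → β = 0.635
Converged at β = 0.635.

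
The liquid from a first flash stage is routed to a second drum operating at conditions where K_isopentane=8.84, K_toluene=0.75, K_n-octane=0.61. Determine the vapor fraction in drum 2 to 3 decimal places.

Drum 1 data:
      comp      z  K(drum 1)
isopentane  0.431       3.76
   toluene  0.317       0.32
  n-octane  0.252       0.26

Drum 1:
Material balance + equilibrium reduce to Σ zᵢ(Kᵢ−1)/(1+ψ₁(Kᵢ−1)) = 0.
Check two-phase: ΣzᵢKᵢ = 1.788 > 1 and Σzᵢ/Kᵢ = 2.074 > 1, so g(0) = 0.788 > 0 and g(1) = -1.074 < 0.
Newton iteration, ψ₁⁰ = 0.33:
  ψ₁ = 0.330: g = 0.0979, g' = -1.384 → ψ₁ = 0.401
  ψ₁ = 0.401: g = 0.0035, g' = -1.296 → ψ₁ = 0.403
Converged at ψ₁ = 0.403.
Drum-1 compositions:
  isopentane: x = 0.204, y = 0.767
  toluene: x = 0.437, y = 0.140
  n-octane: x = 0.359, y = 0.093
Drum-2 feed = drum-1 liquid: z₂ = (0.2039, 0.4368, 0.3592).
Drum 2:
Material balance + equilibrium reduce to Σ zᵢ(Kᵢ−1)/(1+ψ₂(Kᵢ−1)) = 0.
Feasibility: ΣzᵢKᵢ = 2.350, Σzᵢ/Kᵢ = 1.194 — both > 1, two phases present.
Iterate (Newton) starting at ψ₂ = 0.68:
  ψ₂ = 0.680: g = -0.0697, g' = -0.454 → ψ₂ = 0.526
  ψ₂ = 0.526: g = 0.0099, g' = -0.600 → ψ₂ = 0.543
Converged at ψ₂ = 0.543.
  isopentane: x = 0.039, y = 0.343
  toluene: x = 0.505, y = 0.379
  n-octane: x = 0.456, y = 0.278

V/F (drum 2) = 0.543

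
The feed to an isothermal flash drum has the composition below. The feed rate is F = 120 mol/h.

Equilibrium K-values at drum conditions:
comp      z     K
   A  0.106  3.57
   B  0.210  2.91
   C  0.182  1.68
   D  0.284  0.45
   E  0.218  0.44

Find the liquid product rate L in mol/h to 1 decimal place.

L = 54.3 mol/h

Iterate (Newton) starting at ψ = 0.4:
  ψ = 0.400: g = 0.1014, g' = -0.723 → ψ = 0.540
  ψ = 0.540: g = 0.0047, g' = -0.668 → ψ = 0.547
Converged at ψ = 0.547.
Then V = ψ·F = 0.5473·120 = 65.7 mol/h and L = F − V = 54.3 mol/h.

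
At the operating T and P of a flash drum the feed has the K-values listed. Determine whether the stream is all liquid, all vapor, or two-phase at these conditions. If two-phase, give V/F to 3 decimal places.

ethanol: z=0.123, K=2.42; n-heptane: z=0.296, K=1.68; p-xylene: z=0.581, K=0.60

two-phase, V/F = 0.378

ΣzᵢKᵢ = 1.144; Σzᵢ/Kᵢ = 1.195.
Both exceed 1, so a two-phase solution exists.
Newton iteration, ψ⁰ = 0.5:
  ψ = 0.500: g = -0.0382, g' = -0.306 → ψ = 0.375
  ψ = 0.375: g = 0.0008, g' = -0.321 → ψ = 0.378
Converged at ψ = 0.378.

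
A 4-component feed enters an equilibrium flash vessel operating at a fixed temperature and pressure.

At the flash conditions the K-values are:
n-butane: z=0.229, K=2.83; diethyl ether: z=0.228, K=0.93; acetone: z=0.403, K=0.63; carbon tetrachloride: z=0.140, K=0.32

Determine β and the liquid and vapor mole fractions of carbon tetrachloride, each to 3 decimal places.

β = 0.235, x_carbon tetrachloride = 0.167, y_carbon tetrachloride = 0.053

Rachford–Rice: g(β) = Σ zᵢ(Kᵢ−1)/(1+β(Kᵢ−1)) = 0.
g(0) = ΣzᵢKᵢ − 1 = 0.159 and g(1) = 1 − Σzᵢ/Kᵢ = -0.403, so a root lies in (0, 1).
Newton iteration, β⁰ = 0.51:
  β = 0.510: g = -0.1293, g' = -0.442 → β = 0.217
  β = 0.217: g = 0.0097, g' = -0.548 → β = 0.235
Converged at β = 0.235.
Compositions from xᵢ = zᵢ/(1+β(Kᵢ−1)), yᵢ = Kᵢxᵢ:
  n-butane: x = 0.160, y = 0.453
  diethyl ether: x = 0.232, y = 0.216
  acetone: x = 0.441, y = 0.278
  carbon tetrachloride: x = 0.167, y = 0.053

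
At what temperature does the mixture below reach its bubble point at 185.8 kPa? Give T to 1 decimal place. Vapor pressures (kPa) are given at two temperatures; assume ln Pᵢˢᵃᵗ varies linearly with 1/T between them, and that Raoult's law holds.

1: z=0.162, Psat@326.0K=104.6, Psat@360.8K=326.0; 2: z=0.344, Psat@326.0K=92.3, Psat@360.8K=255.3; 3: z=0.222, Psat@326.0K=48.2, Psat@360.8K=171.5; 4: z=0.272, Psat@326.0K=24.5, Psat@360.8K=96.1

T = 357.5 K

Bubble-point temperature: ΣzᵢPᵢˢᵃᵗ(T) = P. Interpolate ln Pᵢˢᵃᵗ = aᵢ + bᵢ/T.
  T = 326.0 K: ΣzᵢPᵢˢᵃᵗ = 66.06 kPa
  T = 360.8 K: ΣzᵢPᵢˢᵃᵗ = 204.85 kPa
  T = 343.4 K: ΣzᵢPᵢˢᵃᵗ = 119.48 kPa
  T = 352.1 K: ΣzᵢPᵢˢᵃᵗ = 157.42 kPa
  T = 356.5 K: ΣzᵢPᵢˢᵃᵗ = 180.12 kPa
  T = 358.6 K: ΣzᵢPᵢˢᵃᵗ = 191.87 kPa
Interpolating between 356.5 K and 358.6 K gives T ≈ 357.5 K.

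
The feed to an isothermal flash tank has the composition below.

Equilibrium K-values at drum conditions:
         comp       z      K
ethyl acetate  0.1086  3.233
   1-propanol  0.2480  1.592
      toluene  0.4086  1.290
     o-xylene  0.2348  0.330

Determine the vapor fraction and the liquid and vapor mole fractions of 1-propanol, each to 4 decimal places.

Material balance + equilibrium reduce to Σ zᵢ(Kᵢ−1)/(1+ψ(Kᵢ−1)) = 0.
Feasibility: ΣzᵢKᵢ = 1.3505, Σzᵢ/Kᵢ = 1.2176 — both > 1, two phases present.
Newton iteration, ψ⁰ = 0.5:
  ψ = 0.5000: g = 0.09478, g' = -0.4372 → ψ = 0.7168
  ψ = 0.7168: g = -0.00826, g' = -0.5367 → ψ = 0.7014
  ψ = 0.7014: g = -0.00009, g' = -0.5245 → ψ = 0.7012
Converged at ψ = 0.7012.
Compositions from xᵢ = zᵢ/(1+ψ(Kᵢ−1)), yᵢ = Kᵢxᵢ:
  ethyl acetate: x = 0.0423, y = 0.1368
  1-propanol: x = 0.1752, y = 0.2790
  toluene: x = 0.3395, y = 0.4380
  o-xylene: x = 0.4429, y = 0.1461

ψ = 0.7012, x_1-propanol = 0.1752, y_1-propanol = 0.2790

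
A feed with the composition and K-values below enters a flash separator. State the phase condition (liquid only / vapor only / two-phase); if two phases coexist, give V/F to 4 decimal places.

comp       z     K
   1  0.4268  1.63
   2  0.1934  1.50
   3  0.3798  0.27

two-phase, V/F = 0.2045

ΣzᵢKᵢ = 1.0883; Σzᵢ/Kᵢ = 1.7974.
Both exceed 1, so a two-phase solution exists.
Rachford–Rice: g(ψ) = Σ zᵢ(Kᵢ−1)/(1+ψ(Kᵢ−1)) = 0.
Iterate (Newton) starting at ψ = 0.31:
  ψ = 0.3100: g = -0.04967, g' = -0.4929 → ψ = 0.2092
  ψ = 0.2092: g = -0.00212, g' = -0.4538 → ψ = 0.2045
Converged at ψ = 0.2045.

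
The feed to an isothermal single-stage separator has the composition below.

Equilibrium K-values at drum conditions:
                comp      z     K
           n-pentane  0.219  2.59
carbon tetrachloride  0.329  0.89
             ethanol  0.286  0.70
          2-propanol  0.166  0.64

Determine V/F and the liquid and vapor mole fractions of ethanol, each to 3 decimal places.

V/F = 0.429, x_ethanol = 0.328, y_ethanol = 0.230

Newton iteration, V/F⁰ = 0.5:
  V/F = 0.500: g = -0.0181, g' = -0.244 → V/F = 0.426
  V/F = 0.426: g = 0.0008, g' = -0.265 → V/F = 0.429
Converged at V/F = 0.429.
Compositions from xᵢ = zᵢ/(1+V/F(Kᵢ−1)), yᵢ = Kᵢxᵢ:
  n-pentane: x = 0.130, y = 0.337
  carbon tetrachloride: x = 0.345, y = 0.307
  ethanol: x = 0.328, y = 0.230
  2-propanol: x = 0.196, y = 0.126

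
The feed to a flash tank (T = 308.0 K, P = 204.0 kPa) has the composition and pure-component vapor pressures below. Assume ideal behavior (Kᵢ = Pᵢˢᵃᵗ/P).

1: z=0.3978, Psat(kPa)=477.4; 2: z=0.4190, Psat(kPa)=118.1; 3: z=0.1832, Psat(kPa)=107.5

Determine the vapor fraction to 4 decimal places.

Raoult's law: Kᵢ = Pᵢˢᵃᵗ/P = Pᵢˢᵃᵗ/204.0.
  K_1 = 477.4/204.0 = 2.340196, K_2 = 118.1/204.0 = 0.578922, K_3 = 107.5/204.0 = 0.526961
Let ψ = V/F and solve Σ zᵢ(Kᵢ−1)/(1+ψ(Kᵢ−1)) = 0.
Feasibility: ΣzᵢKᵢ = 1.2700, Σzᵢ/Kᵢ = 1.2414 — both > 1, two phases present.
Newton–Raphson from ψ = 0.37:
  ψ = 0.3700: g = 0.04236, g' = -0.4838 → ψ = 0.4576
  ψ = 0.4576: g = 0.00134, g' = -0.4553 → ψ = 0.4605
Converged at ψ = 0.4605.

ψ = 0.4605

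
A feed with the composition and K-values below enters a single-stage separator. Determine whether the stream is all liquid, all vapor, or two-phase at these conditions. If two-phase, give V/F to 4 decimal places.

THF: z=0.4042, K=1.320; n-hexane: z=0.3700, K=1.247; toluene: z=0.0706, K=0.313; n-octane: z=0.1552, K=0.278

ΣzᵢKᵢ = 1.0602; Σzᵢ/Kᵢ = 1.3868.
Both exceed 1, so a two-phase solution exists.
Rachford–Rice: g(ψ) = Σ zᵢ(Kᵢ−1)/(1+ψ(Kᵢ−1)) = 0.
Iterate (Newton) starting at ψ = 0.49:
  ψ = 0.4900: g = -0.05318, g' = -0.3183 → ψ = 0.3230
  ψ = 0.3230: g = -0.00659, g' = -0.2460 → ψ = 0.2962
  ψ = 0.2962: g = -0.00011, g' = -0.2375 → ψ = 0.2957
Converged at ψ = 0.2957.

two-phase, V/F = 0.2957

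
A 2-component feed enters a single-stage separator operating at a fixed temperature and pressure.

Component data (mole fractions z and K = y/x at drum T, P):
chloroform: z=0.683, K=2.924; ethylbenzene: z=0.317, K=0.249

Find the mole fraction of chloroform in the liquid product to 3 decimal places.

x_chloroform = 0.281

Material balance + equilibrium reduce to Σ zᵢ(Kᵢ−1)/(1+V/F(Kᵢ−1)) = 0.
Feasibility: ΣzᵢKᵢ = 2.076, Σzᵢ/Kᵢ = 1.507 — both > 1, two phases present.
Binary case is linear: z₁(K₁−1)(1+V/F(K₂−1)) + z₂(K₂−1)(1+V/F(K₁−1)) = 0
⇒ V/F = [z₁(K₁−1)+z₂(K₂−1)] / [−(K₁−1)(K₂−1)] = 1.0760/1.4449 = 0.745
Compositions from xᵢ = zᵢ/(1+V/F(Kᵢ−1)), yᵢ = Kᵢxᵢ:
  chloroform: x = 0.281, y = 0.821
  ethylbenzene: x = 0.719, y = 0.179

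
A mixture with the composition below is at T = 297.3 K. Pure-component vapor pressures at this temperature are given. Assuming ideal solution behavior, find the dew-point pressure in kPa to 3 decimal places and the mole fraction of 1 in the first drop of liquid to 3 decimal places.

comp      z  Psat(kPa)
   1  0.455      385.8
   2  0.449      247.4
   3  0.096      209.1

Pdew = 289.574 kPa, x_1 = 0.342

At the dew point ψ → 1, so Σzᵢ/Kᵢ = 1 with Kᵢ = Pᵢˢᵃᵗ/P ⇒ 1/P = Σzᵢ/Pᵢˢᵃᵗ.
1/P = 0.455/385.8 + 0.449/247.4 + 0.096/209.1 = 0.003453 ⇒ P = 289.574 kPa
xᵢ = zᵢP/Pᵢˢᵃᵗ ⇒ x_1 = 0.455·289.574/385.8 = 0.342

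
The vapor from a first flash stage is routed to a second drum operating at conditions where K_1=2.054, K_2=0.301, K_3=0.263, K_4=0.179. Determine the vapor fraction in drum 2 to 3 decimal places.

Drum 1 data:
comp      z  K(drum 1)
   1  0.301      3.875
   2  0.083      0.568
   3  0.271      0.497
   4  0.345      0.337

Drum 1:
Material balance + equilibrium reduce to Σ zᵢ(Kᵢ−1)/(1+ψ₁(Kᵢ−1)) = 0.
g(0) = ΣzᵢKᵢ − 1 = 0.464 and g(1) = 1 − Σzᵢ/Kᵢ = -0.793, so a root lies in (0, 1).
Newton–Raphson from ψ₁ = 0.5:
  ψ₁ = 0.500: g = -0.2150, g' = -0.906 → ψ₁ = 0.263
  ψ₁ = 0.263: g = 0.0186, g' = -1.141 → ψ₁ = 0.279
Converged at ψ₁ = 0.279.
Drum-1 compositions:
  1: x = 0.167, y = 0.647
  2: x = 0.094, y = 0.054
  3: x = 0.315, y = 0.157
  4: x = 0.423, y = 0.143
Drum-2 feed = drum-1 vapor: z₂ = (0.6470, 0.0536, 0.1567, 0.1427).
Drum 2:
Iterate (Newton) starting at ψ₂ = 0.68:
  ψ₂ = 0.680: g = -0.1709, g' = -1.174 → ψ₂ = 0.534
  ψ₂ = 0.534: g = -0.0228, g' = -0.898 → ψ₂ = 0.509
Converged at ψ₂ = 0.509.
  1: x = 0.421, y = 0.865
  2: x = 0.083, y = 0.025
  3: x = 0.251, y = 0.066
  4: x = 0.245, y = 0.044

V/F (drum 2) = 0.509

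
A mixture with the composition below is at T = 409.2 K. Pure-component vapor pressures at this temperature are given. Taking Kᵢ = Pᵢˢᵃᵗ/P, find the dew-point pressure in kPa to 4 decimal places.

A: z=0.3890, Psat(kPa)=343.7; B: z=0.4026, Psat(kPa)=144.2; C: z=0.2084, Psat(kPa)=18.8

At the dew point ψ → 1, so Σzᵢ/Kᵢ = 1 with Kᵢ = Pᵢˢᵃᵗ/P ⇒ 1/P = Σzᵢ/Pᵢˢᵃᵗ.
1/P = 0.3890/343.7 + 0.4026/144.2 + 0.2084/18.8 = 0.0150089 ⇒ P = 66.6273 kPa

Pdew = 66.6273 kPa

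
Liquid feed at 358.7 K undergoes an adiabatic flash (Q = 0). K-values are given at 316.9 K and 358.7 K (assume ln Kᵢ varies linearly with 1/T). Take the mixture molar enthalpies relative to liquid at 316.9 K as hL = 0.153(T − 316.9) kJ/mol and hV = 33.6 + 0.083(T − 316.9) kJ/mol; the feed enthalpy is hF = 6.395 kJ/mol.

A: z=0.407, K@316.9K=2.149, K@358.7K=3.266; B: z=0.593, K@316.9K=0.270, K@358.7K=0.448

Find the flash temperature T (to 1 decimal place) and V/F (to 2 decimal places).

Adiabatic flash: solve Rachford–Rice at each trial T, then check hF = ψ·hV(T) + (1−ψ)·hL(T).
  T = 316.9 K: K = (2.149, 0.270), RR gives ψ = 0.041, H_out = 1.392 kJ/mol
  T = 358.7 K: K = (3.266, 0.448), RR gives ψ = 0.476, H_out = 20.985 kJ/mol
  T = 337.8 K: K = (2.684, 0.353), RR gives ψ = 0.277, H_out = 12.105 kJ/mol
  T = 327.4 K: K = (2.411, 0.310), RR gives ψ = 0.170, H_out = 7.194 kJ/mol
  T = 322.1 K: K = (2.277, 0.290), RR gives ψ = 0.109, H_out = 4.407 kJ/mol
  T = 324.8 K: K = (2.345, 0.300), RR gives ψ = 0.141, H_out = 5.858 kJ/mol
  T = 326.1 K: K = (2.378, 0.305), RR gives ψ = 0.156, H_out = 6.533 kJ/mol
Linear interpolation between T = 324.8 (H_out = 5.858) and T = 326.1 (H_out = 6.533) on hF = 6.395 gives T ≈ 325.8 K, at which ψ = 0.15.

T = 325.8 K, V/F = 0.15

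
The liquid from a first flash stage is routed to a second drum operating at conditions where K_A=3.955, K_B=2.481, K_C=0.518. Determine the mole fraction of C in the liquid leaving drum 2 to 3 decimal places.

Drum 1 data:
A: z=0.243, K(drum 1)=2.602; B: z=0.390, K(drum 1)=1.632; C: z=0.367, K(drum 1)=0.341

x_C (drum 2) = 0.791

Drum 1:
Material balance + equilibrium reduce to Σ zᵢ(Kᵢ−1)/(1+ψ₁(Kᵢ−1)) = 0.
Feasibility: ΣzᵢKᵢ = 1.394, Σzᵢ/Kᵢ = 1.409 — both > 1, two phases present.
Iterate (Newton) starting at ψ₁ = 0.5:
  ψ₁ = 0.500: g = 0.0427, g' = -0.637 → ψ₁ = 0.567
  ψ₁ = 0.567: g = -0.0008, g' = -0.662 → ψ₁ = 0.566
Converged at ψ₁ = 0.566.
Drum-1 compositions:
  A: x = 0.127, y = 0.332
  B: x = 0.287, y = 0.469
  C: x = 0.585, y = 0.200
Drum-2 feed = drum-1 liquid: z₂ = (0.1274, 0.2873, 0.5853).
Drum 2:
Rachford–Rice: g(ψ₂) = Σ zᵢ(Kᵢ−1)/(1+ψ₂(Kᵢ−1)) = 0.
Check two-phase: ΣzᵢKᵢ = 1.520 > 1 and Σzᵢ/Kᵢ = 1.278 > 1, so g(0) = 0.520 > 0 and g(1) = -0.278 < 0.
Newton–Raphson from ψ₂ = 0.62:
  ψ₂ = 0.620: g = -0.0476, g' = -0.587 → ψ₂ = 0.539
  ψ₂ = 0.539: g = 0.0008, g' = -0.609 → ψ₂ = 0.540
Converged at ψ₂ = 0.540.
  A: x = 0.049, y = 0.194
  B: x = 0.160, y = 0.396
  C: x = 0.791, y = 0.410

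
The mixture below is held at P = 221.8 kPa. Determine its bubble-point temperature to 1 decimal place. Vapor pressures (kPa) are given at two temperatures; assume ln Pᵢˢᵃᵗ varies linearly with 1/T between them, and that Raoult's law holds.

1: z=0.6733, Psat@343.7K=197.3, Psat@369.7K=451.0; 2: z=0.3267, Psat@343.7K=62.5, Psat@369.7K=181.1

T = 354.4 K

Bubble-point temperature: ΣzᵢPᵢˢᵃᵗ(T) = P. Interpolate ln Pᵢˢᵃᵗ = aᵢ + bᵢ/T.
  T = 343.7 K: ΣzᵢPᵢˢᵃᵗ = 153.26 kPa
  T = 369.7 K: ΣzᵢPᵢˢᵃᵗ = 362.82 kPa
  T = 356.7 K: ΣzᵢPᵢˢᵃᵗ = 239.33 kPa
  T = 350.2 K: ΣzᵢPᵢˢᵃᵗ = 192.27 kPa
  T = 353.4 K: ΣzᵢPᵢˢᵃᵗ = 214.36 kPa
  T = 355.0 K: ΣzᵢPᵢˢᵃᵗ = 226.18 kPa
Interpolating between 353.4 K and 355.0 K gives T ≈ 354.4 K.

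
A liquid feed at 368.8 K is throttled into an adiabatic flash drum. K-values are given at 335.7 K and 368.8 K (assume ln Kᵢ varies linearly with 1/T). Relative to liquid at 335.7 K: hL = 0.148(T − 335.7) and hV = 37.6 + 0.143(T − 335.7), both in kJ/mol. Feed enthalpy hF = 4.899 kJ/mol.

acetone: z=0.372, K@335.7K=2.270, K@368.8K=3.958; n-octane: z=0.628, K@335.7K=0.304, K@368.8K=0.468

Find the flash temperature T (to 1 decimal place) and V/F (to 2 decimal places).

Adiabatic flash: solve Rachford–Rice at each trial T, then check hF = ψ·hV(T) + (1−ψ)·hL(T).
  T = 335.7 K: K = (2.270, 0.304), RR gives ψ = 0.040, H_out = 1.504 kJ/mol
  T = 368.8 K: K = (3.958, 0.468), RR gives ψ = 0.487, H_out = 23.127 kJ/mol
  T = 352.2 K: K = (3.034, 0.381), RR gives ψ = 0.292, H_out = 13.399 kJ/mol
  T = 343.9 K: K = (2.631, 0.341), RR gives ψ = 0.179, H_out = 7.954 kJ/mol
  T = 339.8 K: K = (2.446, 0.322), RR gives ψ = 0.115, H_out = 4.911 kJ/mol
  T = 337.8 K: K = (2.359, 0.313), RR gives ψ = 0.080, H_out = 3.303 kJ/mol
Linear interpolation between T = 337.8 (H_out = 3.303) and T = 339.8 (H_out = 4.911) on hF = 4.899 gives T ≈ 339.8 K, at which ψ = 0.11.

T = 339.8 K, V/F = 0.11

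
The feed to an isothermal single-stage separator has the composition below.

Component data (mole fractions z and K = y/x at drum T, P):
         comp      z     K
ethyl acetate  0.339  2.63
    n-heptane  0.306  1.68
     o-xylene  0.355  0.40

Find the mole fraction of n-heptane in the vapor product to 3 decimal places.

y_n-heptane = 0.341

Rachford–Rice: g(V/F) = Σ zᵢ(Kᵢ−1)/(1+V/F(Kᵢ−1)) = 0.
g(0) = ΣzᵢKᵢ − 1 = 0.548 and g(1) = 1 − Σzᵢ/Kᵢ = -0.199, so a root lies in (0, 1).
Newton–Raphson from V/F = 0.48:
  V/F = 0.480: g = 0.1677, g' = -0.616 → V/F = 0.752
  V/F = 0.752: g = -0.0024, g' = -0.668 → V/F = 0.749
Converged at V/F = 0.749.
Compositions from xᵢ = zᵢ/(1+V/F(Kᵢ−1)), yᵢ = Kᵢxᵢ:
  ethyl acetate: x = 0.153, y = 0.402
  n-heptane: x = 0.203, y = 0.341
  o-xylene: x = 0.645, y = 0.258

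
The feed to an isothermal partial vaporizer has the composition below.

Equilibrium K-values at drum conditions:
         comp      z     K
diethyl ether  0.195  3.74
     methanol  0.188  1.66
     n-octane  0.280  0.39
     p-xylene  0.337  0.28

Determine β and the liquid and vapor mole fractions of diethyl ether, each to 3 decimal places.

Newton–Raphson from β = 0.66:
  β = 0.660: g = -0.4716, g' = -1.152 → β = 0.251
  β = 0.251: g = -0.0743, g' = -0.980 → β = 0.175
  β = 0.175: g = 0.0039, g' = -1.095 → β = 0.178
Converged at β = 0.178.
Compositions from xᵢ = zᵢ/(1+β(Kᵢ−1)), yᵢ = Kᵢxᵢ:
  diethyl ether: x = 0.131, y = 0.490
  methanol: x = 0.168, y = 0.279
  n-octane: x = 0.314, y = 0.123
  p-xylene: x = 0.387, y = 0.108

β = 0.178, x_diethyl ether = 0.131, y_diethyl ether = 0.490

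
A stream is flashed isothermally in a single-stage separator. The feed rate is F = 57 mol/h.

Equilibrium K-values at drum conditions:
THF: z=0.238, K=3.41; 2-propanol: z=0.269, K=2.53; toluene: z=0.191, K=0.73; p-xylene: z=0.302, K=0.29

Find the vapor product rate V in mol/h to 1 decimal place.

V = 35.1 mol/h

Newton iteration, V/F⁰ = 0.67:
  V/F = 0.670: g = -0.0493, g' = -0.930 → V/F = 0.617
  V/F = 0.617: g = -0.0011, g' = -0.892 → V/F = 0.616
Converged at V/F = 0.616.
Then V = V/F·F = 0.6158·57 = 35.1 mol/h and L = F − V = 21.9 mol/h.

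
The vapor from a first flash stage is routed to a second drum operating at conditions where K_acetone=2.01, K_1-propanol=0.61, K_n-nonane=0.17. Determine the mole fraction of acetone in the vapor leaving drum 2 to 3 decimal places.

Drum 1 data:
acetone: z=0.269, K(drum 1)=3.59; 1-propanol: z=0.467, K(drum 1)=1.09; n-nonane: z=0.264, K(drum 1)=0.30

Drum 1:
Let ψ₁ = V/F and solve Σ zᵢ(Kᵢ−1)/(1+ψ₁(Kᵢ−1)) = 0.
Check two-phase: ΣzᵢKᵢ = 1.554 > 1 and Σzᵢ/Kᵢ = 1.383 > 1, so g(0) = 0.554 > 0 and g(1) = -0.383 < 0.
Newton iteration, ψ₁⁰ = 0.48:
  ψ₁ = 0.480: g = 0.0726, g' = -0.655 → ψ₁ = 0.591
Converged at ψ₁ = 0.591.
Drum-1 compositions:
  acetone: x = 0.106, y = 0.382
  1-propanol: x = 0.443, y = 0.483
  n-nonane: x = 0.450, y = 0.135
Drum-2 feed = drum-1 vapor: z₂ = (0.3816, 0.4833, 0.1351).
Drum 2:
Material balance + equilibrium reduce to Σ zᵢ(Kᵢ−1)/(1+ψ₂(Kᵢ−1)) = 0.
g(0) = ΣzᵢKᵢ − 1 = 0.085 and g(1) = 1 − Σzᵢ/Kᵢ = -0.777, so a root lies in (0, 1).
Iterate (Newton) starting at ψ₂ = 0.5:
  ψ₂ = 0.500: g = -0.1697, g' = -0.557 → ψ₂ = 0.195
  ψ₂ = 0.195: g = -0.0160, g' = -0.490 → ψ₂ = 0.163
Converged at ψ₂ = 0.163.
  acetone: x = 0.328, y = 0.659
  1-propanol: x = 0.516, y = 0.315
  n-nonane: x = 0.156, y = 0.027

y_acetone (drum 2) = 0.659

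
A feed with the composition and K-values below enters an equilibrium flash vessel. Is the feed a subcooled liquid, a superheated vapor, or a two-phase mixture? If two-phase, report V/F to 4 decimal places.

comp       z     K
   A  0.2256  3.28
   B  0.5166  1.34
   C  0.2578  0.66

ΣzᵢKᵢ = 1.6024; Σzᵢ/Kᵢ = 0.8449.
Since Σzᵢ/Kᵢ < 1 the mixture is above its dew point — single vapor phase.

superheated vapor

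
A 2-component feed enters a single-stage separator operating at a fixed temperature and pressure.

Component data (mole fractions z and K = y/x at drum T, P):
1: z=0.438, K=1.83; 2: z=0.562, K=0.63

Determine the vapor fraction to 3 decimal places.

ψ = 0.507

Let ψ = V/F and solve Σ zᵢ(Kᵢ−1)/(1+ψ(Kᵢ−1)) = 0.
g(0) = ΣzᵢKᵢ − 1 = 0.156 and g(1) = 1 − Σzᵢ/Kᵢ = -0.131, so a root lies in (0, 1).
Iterate (Newton) starting at ψ = 0.66:
  ψ = 0.660: g = -0.0403, g' = -0.261 → ψ = 0.506
  ψ = 0.506: g = 0.0003, g' = -0.266 → ψ = 0.507
Converged at ψ = 0.507.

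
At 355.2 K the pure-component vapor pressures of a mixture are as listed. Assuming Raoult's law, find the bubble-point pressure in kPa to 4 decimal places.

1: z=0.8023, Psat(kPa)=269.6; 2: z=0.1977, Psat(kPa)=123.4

Pbub = 240.6963 kPa

At the bubble point ψ → 0, so ΣzᵢKᵢ = 1 with Kᵢ = Pᵢˢᵃᵗ/P ⇒ P = ΣzᵢPᵢˢᵃᵗ.
P = 0.8023·269.6 + 0.1977·123.4 = 240.6963 kPa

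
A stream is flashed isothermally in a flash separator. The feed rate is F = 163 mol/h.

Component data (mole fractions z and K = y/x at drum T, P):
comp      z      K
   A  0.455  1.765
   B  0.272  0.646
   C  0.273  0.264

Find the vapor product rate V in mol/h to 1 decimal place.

V = 18.8 mol/h

Newton iteration, V/F⁰ = 0.5:
  V/F = 0.500: g = -0.1831, g' = -0.560 → V/F = 0.173
  V/F = 0.173: g = -0.0254, g' = -0.441 → V/F = 0.115
Converged at V/F = 0.115.
Then V = V/F·F = 0.1151·163 = 18.8 mol/h and L = F − V = 144.2 mol/h.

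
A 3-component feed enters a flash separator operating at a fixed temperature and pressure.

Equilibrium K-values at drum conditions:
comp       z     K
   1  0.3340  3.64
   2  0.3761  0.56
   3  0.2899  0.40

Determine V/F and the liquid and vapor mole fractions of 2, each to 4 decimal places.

Material balance + equilibrium reduce to Σ zᵢ(Kᵢ−1)/(1+V/F(Kᵢ−1)) = 0.
Check two-phase: ΣzᵢKᵢ = 1.5423 > 1 and Σzᵢ/Kᵢ = 1.4881 > 1, so g(0) = 0.5423 > 0 and g(1) = -0.4881 < 0.
Newton iteration, V/F⁰ = 0.62:
  V/F = 0.6200: g = -0.17013, g' = -0.7371 → V/F = 0.3892
  V/F = 0.3892: g = 0.00829, g' = -0.8500 → V/F = 0.3990
Converged at V/F = 0.3990.
Compositions from xᵢ = zᵢ/(1+V/F(Kᵢ−1)), yᵢ = Kᵢxᵢ:
  1: x = 0.1627, y = 0.5921
  2: x = 0.4562, y = 0.2555
  3: x = 0.3812, y = 0.1525

V/F = 0.3990, x_2 = 0.4562, y_2 = 0.2555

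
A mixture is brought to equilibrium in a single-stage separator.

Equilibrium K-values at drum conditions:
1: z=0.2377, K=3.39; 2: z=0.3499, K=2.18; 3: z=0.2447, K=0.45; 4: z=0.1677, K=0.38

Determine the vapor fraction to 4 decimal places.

Newton iteration, ψ⁰ = 0.5:
  ψ = 0.5000: g = 0.18217, g' = -0.7507 → ψ = 0.7427
  ψ = 0.7427: g = 0.00456, g' = -0.7477 → ψ = 0.7487
Converged at ψ = 0.7487.

ψ = 0.7487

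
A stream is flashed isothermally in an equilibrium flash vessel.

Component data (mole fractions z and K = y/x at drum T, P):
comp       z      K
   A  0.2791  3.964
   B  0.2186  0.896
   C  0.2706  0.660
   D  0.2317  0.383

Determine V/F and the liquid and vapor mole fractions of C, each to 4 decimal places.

Rachford–Rice: g(V/F) = Σ zᵢ(Kᵢ−1)/(1+V/F(Kᵢ−1)) = 0.
Feasibility: ΣzᵢKᵢ = 1.5696, Σzᵢ/Kᵢ = 1.3293 — both > 1, two phases present.
Iterate (Newton) starting at V/F = 0.5:
  V/F = 0.5000: g = -0.00827, g' = -0.6305 → V/F = 0.4869
  V/F = 0.4869: g = 0.00005, g' = -0.6386 → V/F = 0.4870
Converged at V/F = 0.4870.
Compositions from xᵢ = zᵢ/(1+V/F(Kᵢ−1)), yᵢ = Kᵢxᵢ:
  A: x = 0.1142, y = 0.4528
  B: x = 0.2303, y = 0.2063
  C: x = 0.3243, y = 0.2140
  D: x = 0.3312, y = 0.1269

V/F = 0.4870, x_C = 0.3243, y_C = 0.2140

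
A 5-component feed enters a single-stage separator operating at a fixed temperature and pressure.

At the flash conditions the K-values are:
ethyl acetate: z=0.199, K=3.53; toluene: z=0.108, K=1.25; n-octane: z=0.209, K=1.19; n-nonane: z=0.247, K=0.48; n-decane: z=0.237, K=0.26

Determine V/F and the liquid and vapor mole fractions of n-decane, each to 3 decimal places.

V/F = 0.262, x_n-decane = 0.294, y_n-decane = 0.076

Rachford–Rice: g(V/F) = Σ zᵢ(Kᵢ−1)/(1+V/F(Kᵢ−1)) = 0.
g(0) = ΣzᵢKᵢ − 1 = 0.266 and g(1) = 1 − Σzᵢ/Kᵢ = -0.745, so a root lies in (0, 1).
Iterate (Newton) starting at V/F = 0.5:
  V/F = 0.500: g = -0.1694, g' = -0.709 → V/F = 0.261
  V/F = 0.261: g = 0.0004, g' = -0.764 → V/F = 0.262
Converged at V/F = 0.262.
Compositions from xᵢ = zᵢ/(1+V/F(Kᵢ−1)), yᵢ = Kᵢxᵢ:
  ethyl acetate: x = 0.120, y = 0.423
  toluene: x = 0.101, y = 0.127
  n-octane: x = 0.199, y = 0.237
  n-nonane: x = 0.286, y = 0.137
  n-decane: x = 0.294, y = 0.076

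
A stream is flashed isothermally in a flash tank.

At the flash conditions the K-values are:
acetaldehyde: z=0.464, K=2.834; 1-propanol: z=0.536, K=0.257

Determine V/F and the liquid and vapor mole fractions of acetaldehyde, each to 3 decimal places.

V/F = 0.332, x_acetaldehyde = 0.288, y_acetaldehyde = 0.817

Material balance + equilibrium reduce to Σ zᵢ(Kᵢ−1)/(1+V/F(Kᵢ−1)) = 0.
Check two-phase: ΣzᵢKᵢ = 1.453 > 1 and Σzᵢ/Kᵢ = 2.249 > 1, so g(0) = 0.453 > 0 and g(1) = -1.249 < 0.
Iterate (Newton) starting at V/F = 0.37:
  V/F = 0.370: g = -0.0423, g' = -1.117 → V/F = 0.332
Converged at V/F = 0.332.
Compositions from xᵢ = zᵢ/(1+V/F(Kᵢ−1)), yᵢ = Kᵢxᵢ:
  acetaldehyde: x = 0.288, y = 0.817
  1-propanol: x = 0.712, y = 0.183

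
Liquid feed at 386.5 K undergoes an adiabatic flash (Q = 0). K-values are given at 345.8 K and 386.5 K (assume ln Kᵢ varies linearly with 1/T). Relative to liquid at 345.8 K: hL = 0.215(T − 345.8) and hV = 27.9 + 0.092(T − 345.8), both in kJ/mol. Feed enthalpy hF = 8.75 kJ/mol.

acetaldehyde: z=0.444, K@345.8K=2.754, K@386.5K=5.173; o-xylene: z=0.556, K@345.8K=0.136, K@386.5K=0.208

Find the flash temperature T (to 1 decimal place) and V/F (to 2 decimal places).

Adiabatic flash: solve Rachford–Rice at each trial T, then check hF = ψ·hV(T) + (1−ψ)·hL(T).
  T = 345.8 K: K = (2.754, 0.136), RR gives ψ = 0.197, H_out = 5.493 kJ/mol
  T = 386.5 K: K = (5.173, 0.208), RR gives ψ = 0.427, H_out = 18.535 kJ/mol
  T = 366.1 K: K = (3.838, 0.170), RR gives ψ = 0.339, H_out = 12.979 kJ/mol
  T = 356.0 K: K = (3.269, 0.153), RR gives ψ = 0.279, H_out = 9.627 kJ/mol
  T = 350.9 K: K = (3.004, 0.144), RR gives ψ = 0.241, H_out = 7.681 kJ/mol
  T = 353.4 K: K = (3.132, 0.148), RR gives ψ = 0.261, H_out = 8.661 kJ/mol
  T = 354.7 K: K = (3.200, 0.150), RR gives ψ = 0.270, H_out = 9.150 kJ/mol
Linear interpolation between T = 353.4 (H_out = 8.661) and T = 354.7 (H_out = 9.150) on hF = 8.75 gives T ≈ 353.6 K, at which ψ = 0.26.

T = 353.6 K, V/F = 0.26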